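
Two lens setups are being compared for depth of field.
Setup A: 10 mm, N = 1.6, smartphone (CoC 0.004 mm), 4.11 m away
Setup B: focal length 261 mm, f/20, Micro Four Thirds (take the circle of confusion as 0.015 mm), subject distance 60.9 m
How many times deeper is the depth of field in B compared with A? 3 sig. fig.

Setup A: H = 10²/(1.6×0.004) + 10 ≈ 15635.0 mm; DoF = Df − Dn = 5572.1 − 3255.7 ≈ 2316.4 mm.
Setup B: H = 261²/(20×0.015) + 261 ≈ 227331.0 mm; DoF = Df − Dn = 83089 − 48064 ≈ 35025 mm.
Ratio = 35025 / 2316.4 ≈ 15.1.

15.1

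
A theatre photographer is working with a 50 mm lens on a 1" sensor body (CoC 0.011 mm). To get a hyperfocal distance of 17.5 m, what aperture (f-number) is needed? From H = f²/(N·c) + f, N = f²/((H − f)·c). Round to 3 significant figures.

f/13

Rearrange H = f²/(N·c) + f for N: N = f² / ((H − f)·c).
N = 50² / ((17500 − 50) × 0.011) = 2500 / 191.9 ≈ 13.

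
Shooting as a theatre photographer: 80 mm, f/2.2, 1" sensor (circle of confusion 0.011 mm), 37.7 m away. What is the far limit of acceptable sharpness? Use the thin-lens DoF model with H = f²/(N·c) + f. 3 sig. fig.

Hyperfocal distance H = f²/(N·c) + f = 80²/(2.2 × 0.011) + 80 = 6400/0.0242 + 80 ≈ 264542.8 mm ≈ 264.5 m.
Far limit Df = s·(H − f)/(H − s) = 37700 × (264542.8 − 80) / (264542.8 − 37700) = 37700 × 264462.8 / 226842.8 ≈ 43952 mm ≈ 44.0 m.

44.0 m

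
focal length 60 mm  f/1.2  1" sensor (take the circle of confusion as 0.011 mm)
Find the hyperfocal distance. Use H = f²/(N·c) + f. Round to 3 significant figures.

Hyperfocal distance H = f²/(N·c) + f = 60²/(1.2 × 0.011) + 60 = 3600/0.0132 + 60 ≈ 272787.3 mm ≈ 273 m.

273 m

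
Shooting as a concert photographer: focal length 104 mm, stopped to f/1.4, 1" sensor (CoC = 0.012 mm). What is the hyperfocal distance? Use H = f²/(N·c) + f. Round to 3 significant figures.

Hyperfocal distance H = f²/(N·c) + f = 104²/(1.4 × 0.012) + 104 = 10816/0.0168 + 104 ≈ 643913.5 mm ≈ 644 m.

644 m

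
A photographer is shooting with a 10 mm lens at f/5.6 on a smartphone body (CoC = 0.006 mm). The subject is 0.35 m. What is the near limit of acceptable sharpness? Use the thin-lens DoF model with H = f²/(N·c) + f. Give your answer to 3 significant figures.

Hyperfocal distance H = f²/(N·c) + f = 10²/(5.6 × 0.006) + 10 = 100/0.0336 + 10 ≈ 2986.2 mm ≈ 2.986 m.
Near limit Dn = s·(H − f)/(H + s − 2f) = 350 × (2986.2 − 10) / (2986.2 + 350 − 2 × 10) = 350 × 2976.2 / 3316.2 ≈ 314.12 mm.

314 mm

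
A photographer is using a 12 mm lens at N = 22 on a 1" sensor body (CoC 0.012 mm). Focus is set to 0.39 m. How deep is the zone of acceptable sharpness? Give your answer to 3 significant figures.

1.04 m

Hyperfocal distance H = f²/(N·c) + f = 12²/(22 × 0.012) + 12 = 144/0.264 + 12 ≈ 557.5 mm ≈ 0.557 m.
Near limit Dn = s·(H − f)/(H + s − 2f) = 390 × (557.5 − 12) / (557.5 + 390 − 2 × 12) = 390 × 545.5 / 923.5 ≈ 230.4 mm.
Far limit Df = s·(H − f)/(H − s) = 390 × (557.5 − 12) / (557.5 − 390) = 390 × 545.5 / 167.5 ≈ 1270.4 mm.
Depth of field = Df − Dn = 1270.4 − 230.4 ≈ 1040.0 mm ≈ 1.04 m.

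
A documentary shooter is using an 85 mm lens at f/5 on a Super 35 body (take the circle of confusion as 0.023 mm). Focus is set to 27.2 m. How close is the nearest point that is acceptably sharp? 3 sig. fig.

19.0 m

Hyperfocal distance H = f²/(N·c) + f = 85²/(5 × 0.023) + 85 = 7225/0.115 + 85 ≈ 62911.1 mm ≈ 62.91 m.
Near limit Dn = s·(H − f)/(H + s − 2f) = 27200 × (62911.1 − 85) / (62911.1 + 27200 − 2 × 85) = 27200 × 62826.1 / 89941.1 ≈ 19000 mm ≈ 19.0 m.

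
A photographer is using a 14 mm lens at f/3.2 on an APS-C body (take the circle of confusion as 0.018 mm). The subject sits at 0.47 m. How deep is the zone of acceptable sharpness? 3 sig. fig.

128 mm

Hyperfocal distance H = f²/(N·c) + f = 14²/(3.2 × 0.018) + 14 = 196/0.0576 + 14 ≈ 3416.8 mm ≈ 3.417 m.
Near limit Dn = s·(H − f)/(H + s − 2f) = 470 × (3416.8 − 14) / (3416.8 + 470 − 2 × 14) = 470 × 3402.8 / 3858.8 ≈ 414.46 mm.
Far limit Df = s·(H − f)/(H − s) = 470 × (3416.8 − 14) / (3416.8 − 470) = 470 × 3402.8 / 2946.8 ≈ 542.73 mm.
Depth of field = Df − Dn = 542.73 − 414.46 ≈ 128.27 mm.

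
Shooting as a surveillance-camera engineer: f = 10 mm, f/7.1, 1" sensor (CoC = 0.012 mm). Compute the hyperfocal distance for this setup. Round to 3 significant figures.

1.18 m

Hyperfocal distance H = f²/(N·c) + f = 10²/(7.1 × 0.012) + 10 = 100/0.0852 + 10 ≈ 1183.7 mm ≈ 1.18 m.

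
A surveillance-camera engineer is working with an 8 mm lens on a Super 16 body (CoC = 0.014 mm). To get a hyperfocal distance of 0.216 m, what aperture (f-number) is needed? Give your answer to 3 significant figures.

Rearrange H = f²/(N·c) + f for N: N = f² / ((H − f)·c).
N = 8² / ((216 − 8) × 0.014) = 64 / 2.912 ≈ 22.

f/22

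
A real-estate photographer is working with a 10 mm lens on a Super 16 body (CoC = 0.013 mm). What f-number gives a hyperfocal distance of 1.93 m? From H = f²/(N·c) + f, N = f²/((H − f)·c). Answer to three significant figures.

Rearrange H = f²/(N·c) + f for N: N = f² / ((H − f)·c).
N = 10² / ((1930 − 10) × 0.013) = 100 / 24.96 ≈ 4.01.

f/4.01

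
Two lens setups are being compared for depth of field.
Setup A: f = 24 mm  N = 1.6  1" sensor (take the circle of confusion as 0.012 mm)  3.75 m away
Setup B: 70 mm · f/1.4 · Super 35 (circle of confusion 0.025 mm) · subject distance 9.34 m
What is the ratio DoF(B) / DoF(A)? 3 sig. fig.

1.31

Setup A: H = 24²/(1.6×0.012) + 24 ≈ 30024.0 mm; DoF = Df − Dn = 4281.80 − 3335.71 ≈ 946.09 mm.
Setup B: H = 70²/(1.4×0.025) + 70 ≈ 140070.0 mm; DoF = Df − Dn = 10002.3 − 8760.0 ≈ 1242.3 mm.
Ratio = 1242.3 / 946.09 ≈ 1.31.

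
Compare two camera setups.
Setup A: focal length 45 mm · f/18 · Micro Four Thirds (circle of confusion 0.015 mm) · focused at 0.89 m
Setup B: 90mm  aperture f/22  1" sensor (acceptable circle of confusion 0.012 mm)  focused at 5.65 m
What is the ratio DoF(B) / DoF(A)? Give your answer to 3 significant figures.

Setup A: H = 45²/(18×0.015) + 45 ≈ 7545.0 mm; DoF = Df − Dn = 1003.01 − 799.88 ≈ 203.13 mm.
Setup B: H = 90²/(22×0.012) + 90 ≈ 30771.8 mm; DoF = Df − Dn = 6900.5 − 4783.2 ≈ 2117.3 mm.
Ratio = 2117.3 / 203.13 ≈ 10.4.

10.4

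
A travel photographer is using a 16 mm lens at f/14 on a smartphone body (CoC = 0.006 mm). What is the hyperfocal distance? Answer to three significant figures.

Hyperfocal distance H = f²/(N·c) + f = 16²/(14 × 0.006) + 16 = 256/0.084 + 16 ≈ 3063.6 mm ≈ 3.06 m.

3.06 m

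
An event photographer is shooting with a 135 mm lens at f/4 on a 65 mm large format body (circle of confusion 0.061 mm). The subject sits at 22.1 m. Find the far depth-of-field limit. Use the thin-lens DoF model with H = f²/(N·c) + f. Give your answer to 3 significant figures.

Hyperfocal distance H = f²/(N·c) + f = 135²/(4 × 0.061) + 135 = 18225/0.244 + 135 ≈ 74827.6 mm ≈ 74.83 m.
Far limit Df = s·(H − f)/(H − s) = 22100 × (74827.6 − 135) / (74827.6 − 22100) = 22100 × 74692.6 / 52727.6 ≈ 31306 mm ≈ 31.3 m.

31.3 m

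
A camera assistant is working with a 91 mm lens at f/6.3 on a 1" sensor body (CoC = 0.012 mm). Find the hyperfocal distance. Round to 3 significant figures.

110 m

Hyperfocal distance H = f²/(N·c) + f = 91²/(6.3 × 0.012) + 91 = 8281/0.0756 + 91 ≈ 109628.0 mm ≈ 110 m.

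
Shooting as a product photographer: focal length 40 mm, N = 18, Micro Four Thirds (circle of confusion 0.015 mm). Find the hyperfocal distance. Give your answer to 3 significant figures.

Hyperfocal distance H = f²/(N·c) + f = 40²/(18 × 0.015) + 40 = 1600/0.27 + 40 ≈ 5965.9 mm ≈ 5.97 m.

5.97 m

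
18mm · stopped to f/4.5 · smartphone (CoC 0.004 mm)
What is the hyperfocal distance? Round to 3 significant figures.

Hyperfocal distance H = f²/(N·c) + f = 18²/(4.5 × 0.004) + 18 = 324/0.018 + 18 ≈ 18018.0 mm ≈ 18.0 m.

18.0 m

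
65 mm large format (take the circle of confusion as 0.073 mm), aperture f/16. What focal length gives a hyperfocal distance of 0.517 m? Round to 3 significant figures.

From H = f²/(N·c) + f, with f ≪ H: f ≈ √(H·N·c) = √(517 × 16 × 0.073) = √603.86 ≈ 24.57 mm.
Exact: f² + N·c·f − N·c·H = 0 ⇒ f = (−N·c + √((N·c)² + 4·N·c·H))/2 = (−1.168 + √2416.8)/2 ≈ 23.996 mm ≈ 24.0 mm.

24.0 mm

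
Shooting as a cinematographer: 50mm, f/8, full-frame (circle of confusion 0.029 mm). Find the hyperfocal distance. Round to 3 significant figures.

Hyperfocal distance H = f²/(N·c) + f = 50²/(8 × 0.029) + 50 = 2500/0.232 + 50 ≈ 10825.9 mm ≈ 10.8 m.

10.8 m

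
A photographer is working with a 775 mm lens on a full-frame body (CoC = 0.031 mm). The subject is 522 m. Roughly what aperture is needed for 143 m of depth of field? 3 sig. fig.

f/5

Write h = H − f = f²/(N·c). The thin-lens limits are Dn = s·h/(h + (s−f)) and Df = s·h/(h − (s−f)), so DoF = Df − Dn = 2·s·(s−f)·h / (h² − (s−f)²).
That is a quadratic in h: DoF·h² − 2·s·(s−f)·h − DoF·(s−f)² = 0 ⇒ h = (s−f)·(s + √(s² + DoF²)) / DoF = 521225 × (522000 + √(522000² + 143000²)) / 143000 = 521225 × (522000 + 541233) / 143000 ≈ 3875409 mm.
Then N = f²/(c·h) = 775² / (0.031 × 3875409) = 600625 / 120138 ≈ 5.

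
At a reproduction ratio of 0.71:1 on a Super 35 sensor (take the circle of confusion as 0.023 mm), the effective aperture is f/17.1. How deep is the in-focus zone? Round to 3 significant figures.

At magnification m, DoF ≈ 2·N_eff·c/m² = 2 × 17.1 × 0.023 / 0.71² = 0.7866 / 0.5041 ≈ 1.56 mm.

1.56 mm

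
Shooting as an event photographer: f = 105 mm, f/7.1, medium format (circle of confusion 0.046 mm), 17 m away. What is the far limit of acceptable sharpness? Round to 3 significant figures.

Hyperfocal distance H = f²/(N·c) + f = 105²/(7.1 × 0.046) + 105 = 11025/0.3266 + 105 ≈ 33861.9 mm ≈ 33.86 m.
Far limit Df = s·(H − f)/(H − s) = 17000 × (33861.9 − 105) / (33861.9 − 17000) = 17000 × 33756.9 / 16861.9 ≈ 34033 mm ≈ 34.0 m.

34.0 m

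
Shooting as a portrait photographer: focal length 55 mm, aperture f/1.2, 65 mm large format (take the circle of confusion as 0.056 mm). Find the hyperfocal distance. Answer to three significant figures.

Hyperfocal distance H = f²/(N·c) + f = 55²/(1.2 × 0.056) + 55 = 3025/0.0672 + 55 ≈ 45069.9 mm ≈ 45.1 m.

45.1 m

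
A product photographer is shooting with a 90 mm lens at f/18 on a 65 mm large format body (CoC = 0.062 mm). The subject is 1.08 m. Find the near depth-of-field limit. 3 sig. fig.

Hyperfocal distance H = f²/(N·c) + f = 90²/(18 × 0.062) + 90 = 8100/1.116 + 90 ≈ 7348.1 mm ≈ 7.348 m.
Near limit Dn = s·(H − f)/(H + s − 2f) = 1080 × (7348.1 − 90) / (7348.1 + 1080 − 2 × 90) = 1080 × 7258.1 / 8248.1 ≈ 950.37 mm ≈ 0.950 m.

0.950 m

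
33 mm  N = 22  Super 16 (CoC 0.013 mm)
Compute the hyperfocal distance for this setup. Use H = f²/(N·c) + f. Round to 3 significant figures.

Hyperfocal distance H = f²/(N·c) + f = 33²/(22 × 0.013) + 33 = 1089/0.286 + 33 ≈ 3840.7 mm ≈ 3.84 m.

3.84 m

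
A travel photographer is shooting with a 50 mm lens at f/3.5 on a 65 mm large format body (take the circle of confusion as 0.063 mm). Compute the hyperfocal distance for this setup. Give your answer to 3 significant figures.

11.4 m

Hyperfocal distance H = f²/(N·c) + f = 50²/(3.5 × 0.063) + 50 = 2500/0.2205 + 50 ≈ 11387.9 mm ≈ 11.4 m.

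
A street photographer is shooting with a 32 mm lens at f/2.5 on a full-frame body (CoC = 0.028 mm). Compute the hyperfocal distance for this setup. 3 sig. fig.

Hyperfocal distance H = f²/(N·c) + f = 32²/(2.5 × 0.028) + 32 = 1024/0.07 + 32 ≈ 14660.6 mm ≈ 14.7 m.

14.7 m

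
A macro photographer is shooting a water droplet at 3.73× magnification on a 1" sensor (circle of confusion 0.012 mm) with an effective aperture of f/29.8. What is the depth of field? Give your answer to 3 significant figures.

At magnification m, DoF ≈ 2·N_eff·c/m² = 2 × 29.8 × 0.012 / 3.73² = 0.7152 / 13.91 ≈ 0.0514 mm.

0.0514 mm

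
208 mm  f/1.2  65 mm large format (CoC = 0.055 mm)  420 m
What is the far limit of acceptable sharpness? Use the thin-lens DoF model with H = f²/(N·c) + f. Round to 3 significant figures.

1170 m

Hyperfocal distance H = f²/(N·c) + f = 208²/(1.2 × 0.055) + 208 = 43264/0.066 + 208 ≈ 655723.2 mm ≈ 655.7 m.
Far limit Df = s·(H − f)/(H − s) = 420000 × (655723.2 − 208) / (655723.2 − 420000) = 420000 × 655515.2 / 235723.2 ≈ 1167965 mm ≈ 1170 m.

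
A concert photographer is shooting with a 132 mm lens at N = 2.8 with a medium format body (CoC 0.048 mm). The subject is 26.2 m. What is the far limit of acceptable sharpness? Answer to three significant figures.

32.8 m

Hyperfocal distance H = f²/(N·c) + f = 132²/(2.8 × 0.048) + 132 = 17424/0.1344 + 132 ≈ 129774.9 mm ≈ 129.8 m.
Far limit Df = s·(H − f)/(H − s) = 26200 × (129774.9 − 132) / (129774.9 − 26200) = 26200 × 129642.9 / 103574.9 ≈ 32794 mm ≈ 32.8 m.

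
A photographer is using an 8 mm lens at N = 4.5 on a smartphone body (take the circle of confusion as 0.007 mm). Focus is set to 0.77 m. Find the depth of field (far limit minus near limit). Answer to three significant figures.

Hyperfocal distance H = f²/(N·c) + f = 8²/(4.5 × 0.007) + 8 = 64/0.0315 + 8 ≈ 2039.7 mm ≈ 2.040 m.
Near limit Dn = s·(H − f)/(H + s − 2f) = 770 × (2039.7 − 8) / (2039.7 + 770 − 2 × 8) = 770 × 2031.7 / 2793.7 ≈ 559.98 mm.
Far limit Df = s·(H − f)/(H − s) = 770 × (2039.7 − 8) / (2039.7 − 770) = 770 × 2031.7 / 1269.7 ≈ 1232.09 mm.
Depth of field = Df − Dn = 1232.09 − 559.98 ≈ 672.11 mm ≈ 0.672 m.

0.672 m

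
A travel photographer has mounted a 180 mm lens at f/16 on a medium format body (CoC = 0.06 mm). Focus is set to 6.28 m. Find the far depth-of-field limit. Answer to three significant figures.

7.67 m

Hyperfocal distance H = f²/(N·c) + f = 180²/(16 × 0.06) + 180 = 32400/0.96 + 180 ≈ 33930.0 mm ≈ 33.93 m.
Far limit Df = s·(H − f)/(H − s) = 6280 × (33930.0 − 180) / (33930.0 − 6280) = 6280 × 33750.0 / 27650.0 ≈ 7665.5 mm ≈ 7.67 m.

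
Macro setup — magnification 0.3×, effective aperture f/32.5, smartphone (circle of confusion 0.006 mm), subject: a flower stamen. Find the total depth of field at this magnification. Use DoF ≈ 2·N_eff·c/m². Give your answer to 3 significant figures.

At magnification m, DoF ≈ 2·N_eff·c/m² = 2 × 32.5 × 0.006 / 0.3² = 0.39 / 0.09 ≈ 4.33 mm.

4.33 mm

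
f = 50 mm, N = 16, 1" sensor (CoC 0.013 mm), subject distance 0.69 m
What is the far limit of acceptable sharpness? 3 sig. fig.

Hyperfocal distance H = f²/(N·c) + f = 50²/(16 × 0.013) + 50 = 2500/0.208 + 50 ≈ 12069.2 mm ≈ 12.07 m.
Far limit Df = s·(H − f)/(H − s) = 690 × (12069.2 − 50) / (12069.2 − 690) = 690 × 12019.2 / 11379.2 ≈ 728.81 mm ≈ 0.729 m.

0.729 m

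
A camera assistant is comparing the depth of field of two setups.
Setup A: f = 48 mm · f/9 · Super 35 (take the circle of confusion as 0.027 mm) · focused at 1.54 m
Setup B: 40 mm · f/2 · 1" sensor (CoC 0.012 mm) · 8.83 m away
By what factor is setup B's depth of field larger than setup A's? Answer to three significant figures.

4.77

Setup A: H = 48²/(9×0.027) + 48 ≈ 9529.5 mm; DoF = Df − Dn = 1827.59 − 1330.62 ≈ 496.97 mm.
Setup B: H = 40²/(2×0.012) + 40 ≈ 66706.7 mm; DoF = Df − Dn = 10171.1 − 7801.4 ≈ 2369.7 mm.
Ratio = 2369.7 / 496.97 ≈ 4.77.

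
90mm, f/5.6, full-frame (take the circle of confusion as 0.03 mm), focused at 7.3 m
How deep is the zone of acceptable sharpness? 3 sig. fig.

2.23 m

Hyperfocal distance H = f²/(N·c) + f = 90²/(5.6 × 0.03) + 90 = 8100/0.168 + 90 ≈ 48304.3 mm ≈ 48.30 m.
Near limit Dn = s·(H − f)/(H + s − 2f) = 7300 × (48304.3 − 90) / (48304.3 + 7300 − 2 × 90) = 7300 × 48214.3 / 55424.3 ≈ 6350.4 mm.
Far limit Df = s·(H − f)/(H − s) = 7300 × (48304.3 − 90) / (48304.3 − 7300) = 7300 × 48214.3 / 41004.3 ≈ 8583.6 mm.
Depth of field = Df − Dn = 8583.6 − 6350.4 ≈ 2233.2 mm ≈ 2.23 m.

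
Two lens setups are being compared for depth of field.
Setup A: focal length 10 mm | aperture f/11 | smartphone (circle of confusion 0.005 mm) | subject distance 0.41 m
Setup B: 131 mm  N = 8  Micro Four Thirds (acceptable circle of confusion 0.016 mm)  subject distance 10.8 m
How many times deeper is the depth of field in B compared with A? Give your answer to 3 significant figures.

Setup A: H = 10²/(11×0.005) + 10 ≈ 1828.2 mm; DoF = Df − Dn = 525.64 − 336.07 ≈ 189.57 mm.
Setup B: H = 131²/(8×0.016) + 131 ≈ 134201.3 mm; DoF = Df − Dn = 11733.7 − 10003.9 ≈ 1729.8 mm.
Ratio = 1729.8 / 189.57 ≈ 9.12.

9.12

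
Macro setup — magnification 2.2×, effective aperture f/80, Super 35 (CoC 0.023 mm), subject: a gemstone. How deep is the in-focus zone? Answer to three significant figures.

At magnification m, DoF ≈ 2·N_eff·c/m² = 2 × 80 × 0.023 / 2.2² = 3.68 / 4.84 ≈ 0.76 mm.

0.760 mm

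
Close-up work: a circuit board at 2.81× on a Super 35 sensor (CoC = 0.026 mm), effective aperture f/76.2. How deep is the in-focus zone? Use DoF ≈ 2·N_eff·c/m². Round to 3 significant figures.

0.502 mm

At magnification m, DoF ≈ 2·N_eff·c/m² = 2 × 76.2 × 0.026 / 2.81² = 3.962 / 7.896 ≈ 0.502 mm.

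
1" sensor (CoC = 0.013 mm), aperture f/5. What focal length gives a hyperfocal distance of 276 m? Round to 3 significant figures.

134 mm

From H = f²/(N·c) + f, with f ≪ H: f ≈ √(H·N·c) = √(276000 × 5 × 0.013) = √17940 ≈ 133.9 mm.
The +f correction barely moves this — solving exactly, f² + N·c·f − N·c·H = 0 ⇒ f = (−N·c + √((N·c)² + 4·N·c·H))/2 = (−0.065 + √71760)/2 ≈ 133.91 mm, so f ≈ 134 mm.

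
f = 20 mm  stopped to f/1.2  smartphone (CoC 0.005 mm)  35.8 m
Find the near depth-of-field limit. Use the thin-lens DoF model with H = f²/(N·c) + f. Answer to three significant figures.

23.3 m

Hyperfocal distance H = f²/(N·c) + f = 20²/(1.2 × 0.005) + 20 = 400/0.006 + 20 ≈ 66686.7 mm ≈ 66.69 m.
Near limit Dn = s·(H − f)/(H + s − 2f) = 35800 × (66686.7 − 20) / (66686.7 + 35800 − 2 × 20) = 35800 × 66666.7 / 102446.7 ≈ 23297 mm ≈ 23.3 m.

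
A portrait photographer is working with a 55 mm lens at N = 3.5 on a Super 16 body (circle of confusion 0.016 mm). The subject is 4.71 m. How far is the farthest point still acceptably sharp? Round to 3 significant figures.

Hyperfocal distance H = f²/(N·c) + f = 55²/(3.5 × 0.016) + 55 = 3025/0.056 + 55 ≈ 54072.9 mm ≈ 54.07 m.
Far limit Df = s·(H − f)/(H − s) = 4710 × (54072.9 − 55) / (54072.9 − 4710) = 4710 × 54017.9 / 49362.9 ≈ 5154.2 mm ≈ 5.15 m.

5.15 m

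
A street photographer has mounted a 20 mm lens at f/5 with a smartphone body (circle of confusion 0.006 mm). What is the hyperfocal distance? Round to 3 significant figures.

13.4 m

Hyperfocal distance H = f²/(N·c) + f = 20²/(5 × 0.006) + 20 = 400/0.03 + 20 ≈ 13353.3 mm ≈ 13.4 m.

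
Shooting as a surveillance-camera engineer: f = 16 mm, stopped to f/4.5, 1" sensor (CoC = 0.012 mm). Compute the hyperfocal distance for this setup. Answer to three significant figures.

4.76 m

Hyperfocal distance H = f²/(N·c) + f = 16²/(4.5 × 0.012) + 16 = 256/0.054 + 16 ≈ 4756.7 mm ≈ 4.76 m.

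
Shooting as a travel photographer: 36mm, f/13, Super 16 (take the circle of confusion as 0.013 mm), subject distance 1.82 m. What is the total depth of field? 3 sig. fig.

0.895 m

Hyperfocal distance H = f²/(N·c) + f = 36²/(13 × 0.013) + 36 = 1296/0.169 + 36 ≈ 7704.6 mm ≈ 7.705 m.
Near limit Dn = s·(H − f)/(H + s − 2f) = 1820 × (7704.6 − 36) / (7704.6 + 1820 − 2 × 36) = 1820 × 7668.6 / 9452.6 ≈ 1476.51 mm.
Far limit Df = s·(H − f)/(H − s) = 1820 × (7704.6 − 36) / (7704.6 − 1820) = 1820 × 7668.6 / 5884.6 ≈ 2371.76 mm.
Depth of field = Df − Dn = 2371.76 − 1476.51 ≈ 895.25 mm ≈ 0.895 m.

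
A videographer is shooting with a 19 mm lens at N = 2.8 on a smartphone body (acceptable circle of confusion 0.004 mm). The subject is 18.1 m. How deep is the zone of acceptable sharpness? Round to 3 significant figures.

29.6 m

Hyperfocal distance H = f²/(N·c) + f = 19²/(2.8 × 0.004) + 19 = 361/0.0112 + 19 ≈ 32251.1 mm ≈ 32.25 m.
Near limit Dn = s·(H − f)/(H + s − 2f) = 18100 × (32251.1 − 19) / (32251.1 + 18100 − 2 × 19) = 18100 × 32232.1 / 50313.1 ≈ 11595 mm.
Far limit Df = s·(H − f)/(H − s) = 18100 × (32251.1 − 19) / (32251.1 − 18100) = 18100 × 32232.1 / 14151.1 ≈ 41226 mm.
Depth of field = Df − Dn = 41226 − 11595 ≈ 29631 mm ≈ 29.6 m.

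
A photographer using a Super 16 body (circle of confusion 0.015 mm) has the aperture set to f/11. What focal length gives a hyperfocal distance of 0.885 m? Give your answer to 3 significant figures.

12.0 mm

From H = f²/(N·c) + f, with f ≪ H: f ≈ √(H·N·c) = √(885 × 11 × 0.015) = √146.02 ≈ 12.08 mm.
Exact: f² + N·c·f − N·c·H = 0 ⇒ f = (−N·c + √((N·c)² + 4·N·c·H))/2 = (−0.165 + √584.13)/2 ≈ 12.002 mm ≈ 12.0 mm.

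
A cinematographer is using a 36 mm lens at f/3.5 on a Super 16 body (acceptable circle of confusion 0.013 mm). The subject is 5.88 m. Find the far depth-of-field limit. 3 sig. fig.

7.40 m

Hyperfocal distance H = f²/(N·c) + f = 36²/(3.5 × 0.013) + 36 = 1296/0.0455 + 36 ≈ 28519.5 mm ≈ 28.52 m.
Far limit Df = s·(H − f)/(H − s) = 5880 × (28519.5 − 36) / (28519.5 − 5880) = 5880 × 28483.5 / 22639.5 ≈ 7397.8 mm ≈ 7.40 m.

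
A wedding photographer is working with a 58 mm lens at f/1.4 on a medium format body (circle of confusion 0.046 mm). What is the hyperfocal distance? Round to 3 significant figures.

52.3 m

Hyperfocal distance H = f²/(N·c) + f = 58²/(1.4 × 0.046) + 58 = 3364/0.0644 + 58 ≈ 52294.0 mm ≈ 52.3 m.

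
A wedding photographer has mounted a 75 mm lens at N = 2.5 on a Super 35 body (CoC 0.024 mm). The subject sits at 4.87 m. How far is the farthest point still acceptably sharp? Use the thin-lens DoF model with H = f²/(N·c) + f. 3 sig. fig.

Hyperfocal distance H = f²/(N·c) + f = 75²/(2.5 × 0.024) + 75 = 5625/0.06 + 75 ≈ 93825.0 mm ≈ 93.83 m.
Far limit Df = s·(H − f)/(H − s) = 4870 × (93825.0 − 75) / (93825.0 − 4870) = 4870 × 93750.0 / 88955.0 ≈ 5132.5 mm ≈ 5.13 m.

5.13 m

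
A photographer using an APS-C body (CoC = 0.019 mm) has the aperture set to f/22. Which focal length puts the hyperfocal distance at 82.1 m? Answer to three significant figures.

From H = f²/(N·c) + f, with f ≪ H: f ≈ √(H·N·c) = √(82100 × 22 × 0.019) = √34318 ≈ 185.3 mm.
The +f correction barely moves this — solving exactly, f² + N·c·f − N·c·H = 0 ⇒ f = (−N·c + √((N·c)² + 4·N·c·H))/2 = (−0.418 + √137271)/2 ≈ 185.04 mm, so f ≈ 185 mm.

185 mm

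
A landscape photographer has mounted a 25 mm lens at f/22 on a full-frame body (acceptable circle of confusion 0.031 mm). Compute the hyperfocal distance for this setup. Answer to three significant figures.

Hyperfocal distance H = f²/(N·c) + f = 25²/(22 × 0.031) + 25 = 625/0.682 + 25 ≈ 941.4 mm ≈ 0.941 m.

0.941 m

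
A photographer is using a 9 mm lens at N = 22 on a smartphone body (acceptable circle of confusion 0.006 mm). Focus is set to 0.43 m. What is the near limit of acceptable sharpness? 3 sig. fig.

Hyperfocal distance H = f²/(N·c) + f = 9²/(22 × 0.006) + 9 = 81/0.132 + 9 ≈ 622.6 mm ≈ 0.623 m.
Near limit Dn = s·(H − f)/(H + s − 2f) = 430 × (622.6 − 9) / (622.6 + 430 − 2 × 9) = 430 × 613.6 / 1034.6 ≈ 255.03 mm.

255 mm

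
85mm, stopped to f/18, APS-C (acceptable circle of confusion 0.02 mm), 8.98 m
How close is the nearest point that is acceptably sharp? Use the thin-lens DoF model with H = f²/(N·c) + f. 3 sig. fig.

6.22 m

Hyperfocal distance H = f²/(N·c) + f = 85²/(18 × 0.02) + 85 = 7225/0.36 + 85 ≈ 20154.4 mm ≈ 20.15 m.
Near limit Dn = s·(H − f)/(H + s − 2f) = 8980 × (20154.4 − 85) / (20154.4 + 8980 − 2 × 85) = 8980 × 20069.4 / 28964.4 ≈ 6222.2 mm ≈ 6.22 m.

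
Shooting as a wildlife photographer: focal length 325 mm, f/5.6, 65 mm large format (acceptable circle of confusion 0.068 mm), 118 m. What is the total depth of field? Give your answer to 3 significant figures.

122 m

Hyperfocal distance H = f²/(N·c) + f = 325²/(5.6 × 0.068) + 325 = 105625/0.3808 + 325 ≈ 277701.6 mm ≈ 277.7 m.
Near limit Dn = s·(H − f)/(H + s − 2f) = 118000 × (277701.6 − 325) / (277701.6 + 118000 − 2 × 325) = 118000 × 277376.6 / 395051.6 ≈ 82851 mm.
Far limit Df = s·(H − f)/(H − s) = 118000 × (277701.6 − 325) / (277701.6 − 118000) = 118000 × 277376.6 / 159701.6 ≈ 204947 mm.
Depth of field = Df − Dn = 204947 − 82851 ≈ 122096 mm ≈ 122 m.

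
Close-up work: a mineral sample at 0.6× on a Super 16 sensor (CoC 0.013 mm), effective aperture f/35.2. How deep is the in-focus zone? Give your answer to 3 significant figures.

At magnification m, DoF ≈ 2·N_eff·c/m² = 2 × 35.2 × 0.013 / 0.6² = 0.9152 / 0.36 ≈ 2.54 mm.

2.54 mm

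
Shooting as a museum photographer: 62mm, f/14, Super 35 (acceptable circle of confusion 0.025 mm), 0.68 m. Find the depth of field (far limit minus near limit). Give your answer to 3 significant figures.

Hyperfocal distance H = f²/(N·c) + f = 62²/(14 × 0.025) + 62 = 3844/0.35 + 62 ≈ 11044.9 mm ≈ 11.04 m.
Near limit Dn = s·(H − f)/(H + s − 2f) = 680 × (11044.9 − 62) / (11044.9 + 680 − 2 × 62) = 680 × 10982.9 / 11600.9 ≈ 643.775 mm.
Far limit Df = s·(H − f)/(H − s) = 680 × (11044.9 − 62) / (11044.9 − 680) = 680 × 10982.9 / 10364.9 ≈ 720.545 mm.
Depth of field = Df − Dn = 720.545 − 643.775 ≈ 76.770 mm.

76.8 mm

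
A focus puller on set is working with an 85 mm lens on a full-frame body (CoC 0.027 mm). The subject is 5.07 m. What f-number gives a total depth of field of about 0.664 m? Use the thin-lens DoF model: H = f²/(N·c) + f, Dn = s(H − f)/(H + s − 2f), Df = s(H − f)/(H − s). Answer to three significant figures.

f/3.50

Write h = H − f = f²/(N·c). The thin-lens limits are Dn = s·h/(h + (s−f)) and Df = s·h/(h − (s−f)), so DoF = Df − Dn = 2·s·(s−f)·h / (h² − (s−f)²).
That is a quadratic in h: DoF·h² − 2·s·(s−f)·h − DoF·(s−f)² = 0 ⇒ h = (s−f)·(s + √(s² + DoF²)) / DoF = 4985 × (5070 + √(5070² + 664²)) / 664 = 4985 × (5070 + 5113.30) / 664 ≈ 76451 mm.
Then N = f²/(c·h) = 85² / (0.027 × 76451) = 7225 / 2064.2 ≈ 3.50.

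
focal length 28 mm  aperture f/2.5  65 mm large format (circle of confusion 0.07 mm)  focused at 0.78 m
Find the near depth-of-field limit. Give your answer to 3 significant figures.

0.668 m

Hyperfocal distance H = f²/(N·c) + f = 28²/(2.5 × 0.07) + 28 = 784/0.175 + 28 ≈ 4508.0 mm ≈ 4.508 m.
Near limit Dn = s·(H − f)/(H + s − 2f) = 780 × (4508.0 − 28) / (4508.0 + 780 − 2 × 28) = 780 × 4480.0 / 5232.0 ≈ 667.89 mm ≈ 0.668 m.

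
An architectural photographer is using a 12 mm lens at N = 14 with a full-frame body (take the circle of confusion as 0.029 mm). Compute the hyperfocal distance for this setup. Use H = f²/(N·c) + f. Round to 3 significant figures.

Hyperfocal distance H = f²/(N·c) + f = 12²/(14 × 0.029) + 12 = 144/0.406 + 12 ≈ 366.7 mm ≈ 0.367 m.

367 mm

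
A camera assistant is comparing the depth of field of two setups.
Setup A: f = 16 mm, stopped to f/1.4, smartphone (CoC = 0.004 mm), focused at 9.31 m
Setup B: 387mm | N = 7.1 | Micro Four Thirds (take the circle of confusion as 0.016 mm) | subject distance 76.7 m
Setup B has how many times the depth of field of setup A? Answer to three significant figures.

2.26

Setup A: H = 16²/(1.4×0.004) + 16 ≈ 45730.3 mm; DoF = Df − Dn = 11685.8 − 7737.0 ≈ 3948.8 mm.
Setup B: H = 387²/(7.1×0.016) + 387 ≈ 1318776.1 mm; DoF = Df − Dn = 81412.4 − 72503.3 ≈ 8909.1 mm.
Ratio = 8909.1 / 3948.8 ≈ 2.26.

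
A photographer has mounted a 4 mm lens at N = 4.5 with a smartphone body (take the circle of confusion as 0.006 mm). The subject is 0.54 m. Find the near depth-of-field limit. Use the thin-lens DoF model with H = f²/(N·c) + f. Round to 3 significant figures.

284 mm

Hyperfocal distance H = f²/(N·c) + f = 4²/(4.5 × 0.006) + 4 = 16/0.027 + 4 ≈ 596.6 mm ≈ 0.597 m.
Near limit Dn = s·(H − f)/(H + s − 2f) = 540 × (596.6 − 4) / (596.6 + 540 − 2 × 4) = 540 × 592.6 / 1128.6 ≈ 283.54 mm.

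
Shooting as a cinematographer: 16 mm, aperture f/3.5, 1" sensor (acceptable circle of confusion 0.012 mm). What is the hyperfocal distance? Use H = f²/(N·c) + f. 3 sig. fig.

Hyperfocal distance H = f²/(N·c) + f = 16²/(3.5 × 0.012) + 16 = 256/0.042 + 16 ≈ 6111.2 mm ≈ 6.11 m.

6.11 m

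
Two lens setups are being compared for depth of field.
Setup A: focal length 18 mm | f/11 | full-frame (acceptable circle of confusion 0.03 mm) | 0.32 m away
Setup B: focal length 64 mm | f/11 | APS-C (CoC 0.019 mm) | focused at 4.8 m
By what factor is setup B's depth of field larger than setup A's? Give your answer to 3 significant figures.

Setup A: H = 18²/(11×0.03) + 18 ≈ 999.8 mm; DoF = Df − Dn = 462.16 − 244.72 ≈ 217.44 mm.
Setup B: H = 64²/(11×0.019) + 64 ≈ 19662.1 mm; DoF = Df − Dn = 6329.6 − 3865.8 ≈ 2463.8 mm.
Ratio = 2463.8 / 217.44 ≈ 11.3.

11.3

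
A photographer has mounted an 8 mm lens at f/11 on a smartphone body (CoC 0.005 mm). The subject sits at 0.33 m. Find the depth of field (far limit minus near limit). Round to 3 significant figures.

Hyperfocal distance H = f²/(N·c) + f = 8²/(11 × 0.005) + 8 = 64/0.055 + 8 ≈ 1171.6 mm ≈ 1.172 m.
Near limit Dn = s·(H − f)/(H + s − 2f) = 330 × (1171.6 − 8) / (1171.6 + 330 − 2 × 8) = 330 × 1163.6 / 1485.6 ≈ 258.48 mm.
Far limit Df = s·(H − f)/(H − s) = 330 × (1171.6 − 8) / (1171.6 − 330) = 330 × 1163.6 / 841.6 ≈ 456.25 mm.
Depth of field = Df − Dn = 456.25 − 258.48 ≈ 197.77 mm.

198 mm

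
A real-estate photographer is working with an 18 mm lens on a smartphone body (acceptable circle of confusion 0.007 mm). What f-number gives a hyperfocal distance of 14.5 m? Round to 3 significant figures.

f/3.20

Rearrange H = f²/(N·c) + f for N: N = f² / ((H − f)·c).
N = 18² / ((14500 − 18) × 0.007) = 324 / 101.4 ≈ 3.20.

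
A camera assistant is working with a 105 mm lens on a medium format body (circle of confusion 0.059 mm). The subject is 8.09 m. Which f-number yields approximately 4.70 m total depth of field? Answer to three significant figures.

Write h = H − f = f²/(N·c). The thin-lens limits are Dn = s·h/(h + (s−f)) and Df = s·h/(h − (s−f)), so DoF = Df − Dn = 2·s·(s−f)·h / (h² − (s−f)²).
That is a quadratic in h: DoF·h² − 2·s·(s−f)·h − DoF·(s−f)² = 0 ⇒ h = (s−f)·(s + √(s² + DoF²)) / DoF = 7985 × (8090 + √(8090² + 4700²)) / 4700 = 7985 × (8090 + 9356.18) / 4700 ≈ 29640 mm.
Then N = f²/(c·h) = 105² / (0.059 × 29640) = 11025 / 1748.8 ≈ 6.30.

f/6.30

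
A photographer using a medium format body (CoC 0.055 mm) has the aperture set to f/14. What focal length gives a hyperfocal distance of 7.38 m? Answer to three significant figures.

75.0 mm

From H = f²/(N·c) + f, with f ≪ H: f ≈ √(H·N·c) = √(7380 × 14 × 0.055) = √5682.6 ≈ 75.38 mm.
Exact: f² + N·c·f − N·c·H = 0 ⇒ f = (−N·c + √((N·c)² + 4·N·c·H))/2 = (−0.77 + √22731)/2 ≈ 74.999 mm ≈ 75.0 mm.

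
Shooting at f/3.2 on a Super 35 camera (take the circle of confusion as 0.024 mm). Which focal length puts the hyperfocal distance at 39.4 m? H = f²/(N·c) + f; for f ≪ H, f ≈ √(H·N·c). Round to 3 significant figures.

From H = f²/(N·c) + f, with f ≪ H: f ≈ √(H·N·c) = √(39400 × 3.2 × 0.024) = √3025.9 ≈ 55.01 mm.
The +f correction barely moves this — solving exactly, f² + N·c·f − N·c·H = 0 ⇒ f = (−N·c + √((N·c)² + 4·N·c·H))/2 = (−0.0768 + √12104)/2 ≈ 54.970 mm, so f ≈ 55.0 mm.

55.0 mm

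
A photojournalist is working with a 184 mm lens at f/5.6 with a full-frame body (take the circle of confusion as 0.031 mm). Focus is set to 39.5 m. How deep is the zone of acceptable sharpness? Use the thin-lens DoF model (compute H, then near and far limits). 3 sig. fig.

Hyperfocal distance H = f²/(N·c) + f = 184²/(5.6 × 0.031) + 184 = 33856/0.1736 + 184 ≈ 195207.0 mm ≈ 195.2 m.
Near limit Dn = s·(H − f)/(H + s − 2f) = 39500 × (195207.0 − 184) / (195207.0 + 39500 − 2 × 184) = 39500 × 195023.0 / 234339.0 ≈ 32873 mm.
Far limit Df = s·(H − f)/(H − s) = 39500 × (195207.0 − 184) / (195207.0 − 39500) = 39500 × 195023.0 / 155707.0 ≈ 49474 mm.
Depth of field = Df − Dn = 49474 − 32873 ≈ 16601 mm ≈ 16.6 m.

16.6 m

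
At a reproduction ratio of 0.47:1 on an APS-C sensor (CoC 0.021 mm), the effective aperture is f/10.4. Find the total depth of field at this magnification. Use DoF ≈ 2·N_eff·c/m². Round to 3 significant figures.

At magnification m, DoF ≈ 2·N_eff·c/m² = 2 × 10.4 × 0.021 / 0.47² = 0.4368 / 0.2209 ≈ 1.98 mm.

1.98 mm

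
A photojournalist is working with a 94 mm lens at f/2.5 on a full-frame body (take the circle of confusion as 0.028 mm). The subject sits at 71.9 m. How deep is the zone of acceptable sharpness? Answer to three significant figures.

Hyperfocal distance H = f²/(N·c) + f = 94²/(2.5 × 0.028) + 94 = 8836/0.07 + 94 ≈ 126322.6 mm ≈ 126.3 m.
Near limit Dn = s·(H − f)/(H + s − 2f) = 71900 × (126322.6 − 94) / (126322.6 + 71900 − 2 × 94) = 71900 × 126228.6 / 198034.6 ≈ 45830 mm.
Far limit Df = s·(H − f)/(H − s) = 71900 × (126322.6 − 94) / (126322.6 − 71900) = 71900 × 126228.6 / 54422.6 ≈ 166766 mm.
Depth of field = Df − Dn = 166766 − 45830 ≈ 120936 mm ≈ 121 m.

121 m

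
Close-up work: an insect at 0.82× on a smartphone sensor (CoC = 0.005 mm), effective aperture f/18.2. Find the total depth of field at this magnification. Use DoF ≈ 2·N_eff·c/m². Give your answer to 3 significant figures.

0.271 mm

At magnification m, DoF ≈ 2·N_eff·c/m² = 2 × 18.2 × 0.005 / 0.82² = 0.182 / 0.6724 ≈ 0.271 mm.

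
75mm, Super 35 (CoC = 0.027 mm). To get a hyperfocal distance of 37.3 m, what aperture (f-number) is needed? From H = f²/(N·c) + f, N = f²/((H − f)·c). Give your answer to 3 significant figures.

f/5.60

Rearrange H = f²/(N·c) + f for N: N = f² / ((H − f)·c).
N = 75² / ((37300 − 75) × 0.027) = 5625 / 1005 ≈ 5.60.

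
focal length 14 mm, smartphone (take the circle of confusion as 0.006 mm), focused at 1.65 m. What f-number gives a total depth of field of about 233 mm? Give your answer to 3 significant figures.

f/1.40

Write h = H − f = f²/(N·c). The thin-lens limits are Dn = s·h/(h + (s−f)) and Df = s·h/(h − (s−f)), so DoF = Df − Dn = 2·s·(s−f)·h / (h² − (s−f)²).
That is a quadratic in h: DoF·h² − 2·s·(s−f)·h − DoF·(s−f)² = 0 ⇒ h = (s−f)·(s + √(s² + DoF²)) / DoF = 1636 × (1650 + √(1650² + 233²)) / 233 = 1636 × (1650 + 1666.37) / 233 ≈ 23286 mm.
Then N = f²/(c·h) = 14² / (0.006 × 23286) = 196 / 139.71 ≈ 1.40.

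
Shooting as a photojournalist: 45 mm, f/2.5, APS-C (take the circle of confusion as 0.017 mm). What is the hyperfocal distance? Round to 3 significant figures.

47.7 m

Hyperfocal distance H = f²/(N·c) + f = 45²/(2.5 × 0.017) + 45 = 2025/0.0425 + 45 ≈ 47692.1 mm ≈ 47.7 m.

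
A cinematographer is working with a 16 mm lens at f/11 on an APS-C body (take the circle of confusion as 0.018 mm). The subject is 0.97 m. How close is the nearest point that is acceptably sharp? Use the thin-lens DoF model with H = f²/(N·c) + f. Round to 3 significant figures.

0.558 m

Hyperfocal distance H = f²/(N·c) + f = 16²/(11 × 0.018) + 16 = 256/0.198 + 16 ≈ 1308.9 mm ≈ 1.309 m.
Near limit Dn = s·(H − f)/(H + s − 2f) = 970 × (1308.9 − 16) / (1308.9 + 970 − 2 × 16) = 970 × 1292.9 / 2246.9 ≈ 558.16 mm ≈ 0.558 m.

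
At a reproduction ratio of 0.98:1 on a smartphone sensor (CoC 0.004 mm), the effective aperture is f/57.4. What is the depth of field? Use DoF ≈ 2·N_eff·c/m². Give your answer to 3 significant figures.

0.478 mm

At magnification m, DoF ≈ 2·N_eff·c/m² = 2 × 57.4 × 0.004 / 0.98² = 0.4592 / 0.9604 ≈ 0.478 mm.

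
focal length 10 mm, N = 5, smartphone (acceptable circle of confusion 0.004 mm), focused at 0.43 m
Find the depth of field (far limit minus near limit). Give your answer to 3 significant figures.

Hyperfocal distance H = f²/(N·c) + f = 10²/(5 × 0.004) + 10 = 100/0.02 + 10 ≈ 5010.0 mm ≈ 5.010 m.
Near limit Dn = s·(H − f)/(H + s − 2f) = 430 × (5010.0 − 10) / (5010.0 + 430 − 2 × 10) = 430 × 5000.0 / 5420.0 ≈ 396.679 mm.
Far limit Df = s·(H − f)/(H − s) = 430 × (5010.0 − 10) / (5010.0 − 430) = 430 × 5000.0 / 4580.0 ≈ 469.432 mm.
Depth of field = Df − Dn = 469.432 − 396.679 ≈ 72.753 mm.

72.8 mm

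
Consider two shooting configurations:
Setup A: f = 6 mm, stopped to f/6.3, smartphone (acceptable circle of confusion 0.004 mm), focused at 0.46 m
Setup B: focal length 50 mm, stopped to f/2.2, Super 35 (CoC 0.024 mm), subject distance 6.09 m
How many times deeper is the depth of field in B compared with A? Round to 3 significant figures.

4.86

Setup A: H = 6²/(6.3×0.004) + 6 ≈ 1434.6 mm; DoF = Df − Dn = 674.29 − 349.07 ≈ 325.22 mm.
Setup B: H = 50²/(2.2×0.024) + 50 ≈ 47398.5 mm; DoF = Df − Dn = 6980.5 − 5401.0 ≈ 1579.5 mm.
Ratio = 1579.5 / 325.22 ≈ 4.86.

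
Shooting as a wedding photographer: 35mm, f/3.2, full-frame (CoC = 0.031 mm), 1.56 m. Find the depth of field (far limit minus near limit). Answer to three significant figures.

Hyperfocal distance H = f²/(N·c) + f = 35²/(3.2 × 0.031) + 35 = 1225/0.0992 + 35 ≈ 12383.8 mm ≈ 12.38 m.
Near limit Dn = s·(H − f)/(H + s − 2f) = 1560 × (12383.8 − 35) / (12383.8 + 1560 − 2 × 35) = 1560 × 12348.8 / 13873.8 ≈ 1388.53 mm.
Far limit Df = s·(H − f)/(H − s) = 1560 × (12383.8 − 35) / (12383.8 − 1560) = 1560 × 12348.8 / 10823.8 ≈ 1779.79 mm.
Depth of field = Df − Dn = 1779.79 − 1388.53 ≈ 391.26 mm.

391 mm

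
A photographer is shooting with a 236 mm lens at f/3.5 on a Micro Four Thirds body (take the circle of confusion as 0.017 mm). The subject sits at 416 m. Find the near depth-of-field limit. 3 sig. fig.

288 m

Hyperfocal distance H = f²/(N·c) + f = 236²/(3.5 × 0.017) + 236 = 55696/0.0595 + 236 ≈ 936303.2 mm ≈ 936.3 m.
Near limit Dn = s·(H − f)/(H + s − 2f) = 416000 × (936303.2 − 236) / (936303.2 + 416000 − 2 × 236) = 416000 × 936067.2 / 1351831.2 ≈ 288057 mm ≈ 288 m.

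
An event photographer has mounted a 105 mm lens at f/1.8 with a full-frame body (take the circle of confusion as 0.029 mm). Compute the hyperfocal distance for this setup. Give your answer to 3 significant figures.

211 m

Hyperfocal distance H = f²/(N·c) + f = 105²/(1.8 × 0.029) + 105 = 11025/0.0522 + 105 ≈ 211311.9 mm ≈ 211 m.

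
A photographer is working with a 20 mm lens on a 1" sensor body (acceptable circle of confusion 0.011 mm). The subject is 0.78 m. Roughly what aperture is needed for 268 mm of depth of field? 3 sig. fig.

Write h = H − f = f²/(N·c). The thin-lens limits are Dn = s·h/(h + (s−f)) and Df = s·h/(h − (s−f)), so DoF = Df − Dn = 2·s·(s−f)·h / (h² − (s−f)²).
That is a quadratic in h: DoF·h² − 2·s·(s−f)·h − DoF·(s−f)² = 0 ⇒ h = (s−f)·(s + √(s² + DoF²)) / DoF = 760 × (780 + √(780² + 268²)) / 268 = 760 × (780 + 824.757) / 268 ≈ 4550.8 mm.
Then N = f²/(c·h) = 20² / (0.011 × 4550.8) = 400 / 50.059 ≈ 7.99.

f/7.99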